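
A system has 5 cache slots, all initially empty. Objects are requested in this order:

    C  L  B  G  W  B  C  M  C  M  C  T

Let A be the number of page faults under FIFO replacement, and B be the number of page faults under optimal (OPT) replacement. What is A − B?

1

Under FIFO: F F F F F . . F F . . F → 8 faults.
Under OPT: F F F F F . . F . . . F → 7 faults.
A − B = 8 − 7 = 1.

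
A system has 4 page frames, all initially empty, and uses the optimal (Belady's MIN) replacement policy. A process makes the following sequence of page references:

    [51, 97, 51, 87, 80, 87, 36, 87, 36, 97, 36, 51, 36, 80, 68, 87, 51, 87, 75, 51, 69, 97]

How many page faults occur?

9

51 → fault, frames {51}
97 → fault, frames {51,97}
51 → hit
87 → fault, frames {51,97,87}
80 → fault, frames {51,97,87,80}
87 → hit
36 → fault, evict 80, frames {51,97,87,36}
87 → hit
36 → hit
97 → hit
36 → hit
51 → hit
36 → hit
80 → fault, evict 36, frames {51,97,87,80}
68 → fault, evict 80, frames {51,97,87,68}
87 → hit
51 → hit
87 → hit
75 → fault, evict 68, frames {51,97,87,75}
51 → hit
69 → fault, evict 75, frames {51,97,87,69}
97 → hit
Page faults: 9.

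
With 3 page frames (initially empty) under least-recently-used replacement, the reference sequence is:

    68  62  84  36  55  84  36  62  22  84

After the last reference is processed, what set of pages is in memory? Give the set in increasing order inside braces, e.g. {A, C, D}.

{22, 62, 84}

68 → fault, frames {68}
62 → fault, frames {68,62}
84 → fault, frames {68,62,84}
36 → fault, evict 68, frames {62,84,36}
55 → fault, evict 62, frames {84,36,55}
84 → hit
36 → hit
62 → fault, evict 55, frames {84,36,62}
22 → fault, evict 84, frames {36,62,22}
84 → fault, evict 36, frames {62,22,84}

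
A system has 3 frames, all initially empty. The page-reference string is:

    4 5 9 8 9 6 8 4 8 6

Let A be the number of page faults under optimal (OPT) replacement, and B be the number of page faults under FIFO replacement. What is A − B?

Under OPT: F F F F . F . . . . → 5 faults.
Under FIFO: F F F F . F . F . . → 6 faults.
A − B = 5 − 6 = -1.

-1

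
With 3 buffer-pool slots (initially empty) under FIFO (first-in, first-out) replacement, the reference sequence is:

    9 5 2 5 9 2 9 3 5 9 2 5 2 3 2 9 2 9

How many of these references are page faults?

9 -> miss, frames (9)
5 -> miss, frames (9 5)
2 -> miss, frames (9 5 2)
5 -> hit
9 -> hit
2 -> hit
9 -> hit
3 -> miss, evict 9, frames (5 2 3)
5 -> hit
9 -> miss, evict 5, frames (2 3 9)
2 -> hit
5 -> miss, evict 2, frames (3 9 5)
2 -> miss, evict 3, frames (9 5 2)
3 -> miss, evict 9, frames (5 2 3)
2 -> hit
9 -> miss, evict 5, frames (2 3 9)
2 -> hit
9 -> hit
Page faults: 9.

9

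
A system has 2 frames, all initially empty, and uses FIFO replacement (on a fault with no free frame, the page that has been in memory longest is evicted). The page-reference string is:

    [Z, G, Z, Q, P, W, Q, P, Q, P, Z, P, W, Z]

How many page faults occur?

9

Z -> miss, frames {Z}
G -> miss, frames {Z,G}
Z -> hit
Q -> miss, evict Z, frames {G,Q}
P -> miss, evict G, frames {Q,P}
W -> miss, evict Q, frames {P,W}
Q -> miss, evict P, frames {W,Q}
P -> miss, evict W, frames {Q,P}
Q -> hit
P -> hit
Z -> miss, evict Q, frames {P,Z}
P -> hit
W -> miss, evict P, frames {Z,W}
Z -> hit
Page faults: 9.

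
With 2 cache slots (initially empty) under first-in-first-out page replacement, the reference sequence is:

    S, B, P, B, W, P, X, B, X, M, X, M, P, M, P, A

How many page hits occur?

5

S -> fault, frames [S]
B -> fault, frames [S, B]
P -> fault, evict S, frames [B, P]
B -> hit
W -> fault, evict B, frames [P, W]
P -> hit
X -> fault, evict P, frames [W, X]
B -> fault, evict W, frames [X, B]
X -> hit
M -> fault, evict X, frames [B, M]
X -> fault, evict B, frames [M, X]
M -> hit
P -> fault, evict M, frames [X, P]
M -> fault, evict X, frames [P, M]
P -> hit
A -> fault, evict P, frames [M, A]
Hits: 5.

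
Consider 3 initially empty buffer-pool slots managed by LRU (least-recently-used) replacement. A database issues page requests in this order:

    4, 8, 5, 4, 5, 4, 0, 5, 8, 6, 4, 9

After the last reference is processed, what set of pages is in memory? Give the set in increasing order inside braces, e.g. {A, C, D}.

{4, 6, 9}

4 → fault, frames {4}
8 → fault, frames {4,8}
5 → fault, frames {4,8,5}
4 → hit
5 → hit
4 → hit
0 → fault, evict 8, frames {5,4,0}
5 → hit
8 → fault, evict 4, frames {0,5,8}
6 → fault, evict 0, frames {5,8,6}
4 → fault, evict 5, frames {8,6,4}
9 → fault, evict 8, frames {6,4,9}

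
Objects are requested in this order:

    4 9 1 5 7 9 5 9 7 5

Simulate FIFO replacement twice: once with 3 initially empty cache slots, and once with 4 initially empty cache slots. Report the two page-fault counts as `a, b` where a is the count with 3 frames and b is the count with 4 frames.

6, 5

3 frames: F F F F F F . . . . → 6 faults.
4 frames: F F F F F . . . . . → 5 faults.
5 < 6: adding a frame reduced faults, as is typical.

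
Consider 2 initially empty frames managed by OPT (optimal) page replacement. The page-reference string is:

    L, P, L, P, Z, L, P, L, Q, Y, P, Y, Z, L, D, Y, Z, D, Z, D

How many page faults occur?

10

L: fault, frames [L]
P: fault, frames [L, P]
L: hit
P: hit
Z: fault, evict P, frames [L, Z]
L: hit
P: fault, evict Z, frames [L, P]
L: hit
Q: fault, evict L, frames [P, Q]
Y: fault, evict Q, frames [P, Y]
P: hit
Y: hit
Z: fault, evict P, frames [Y, Z]
L: fault, evict Z, frames [Y, L]
D: fault, evict L, frames [Y, D]
Y: hit
Z: fault, evict Y, frames [D, Z]
D: hit
Z: hit
D: hit
Page faults: 10.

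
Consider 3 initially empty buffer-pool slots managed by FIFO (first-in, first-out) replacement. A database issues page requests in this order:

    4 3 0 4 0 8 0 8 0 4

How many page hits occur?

5

4: miss, frames (4)
3: miss, frames (4 3)
0: miss, frames (4 3 0)
4: hit
0: hit
8: miss, evict 4, frames (3 0 8)
0: hit
8: hit
0: hit
4: miss, evict 3, frames (0 8 4)
Hits: 5.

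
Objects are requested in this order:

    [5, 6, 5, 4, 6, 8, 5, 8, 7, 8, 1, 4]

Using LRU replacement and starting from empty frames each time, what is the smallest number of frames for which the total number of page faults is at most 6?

6

f=1: 12 faults
f=2: 9 faults
f=3: 8 faults
f=4: 7 faults
f=5: 7 faults
f=6: 6 faults
Smallest f with faults ≤ 6 is 6.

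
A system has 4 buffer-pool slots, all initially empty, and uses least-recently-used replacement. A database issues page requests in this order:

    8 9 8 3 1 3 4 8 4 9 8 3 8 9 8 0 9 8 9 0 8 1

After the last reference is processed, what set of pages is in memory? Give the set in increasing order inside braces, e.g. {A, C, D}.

8 -> fault, frames {8}
9 -> fault, frames {8,9}
8 -> hit
3 -> fault, frames {9,8,3}
1 -> fault, frames {9,8,3,1}
3 -> hit
4 -> fault, evict 9, frames {8,1,3,4}
8 -> hit
4 -> hit
9 -> fault, evict 1, frames {3,8,4,9}
8 -> hit
3 -> hit
8 -> hit
9 -> hit
8 -> hit
0 -> fault, evict 4, frames {3,9,8,0}
9 -> hit
8 -> hit
9 -> hit
0 -> hit
8 -> hit
1 -> fault, evict 3, frames {9,0,8,1}

{0, 1, 8, 9}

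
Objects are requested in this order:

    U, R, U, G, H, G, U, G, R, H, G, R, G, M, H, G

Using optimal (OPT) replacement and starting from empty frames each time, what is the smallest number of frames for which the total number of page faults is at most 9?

3

f=1: 16 faults
f=2: 10 faults
f=3: 6 faults
f=4: 5 faults
f=5: 5 faults
Smallest f with faults ≤ 9 is 3.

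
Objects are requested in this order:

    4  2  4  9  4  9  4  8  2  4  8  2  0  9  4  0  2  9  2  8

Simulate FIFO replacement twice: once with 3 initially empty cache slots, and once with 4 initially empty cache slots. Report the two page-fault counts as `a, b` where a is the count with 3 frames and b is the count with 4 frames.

11, 9

3 frames: F F . F . . . F . F . F F F F . F . . F → 11 faults.
4 frames: F F . F . . . F . . . . F . F . F F . F → 9 faults.
9 < 11: adding a frame reduced faults, as is typical.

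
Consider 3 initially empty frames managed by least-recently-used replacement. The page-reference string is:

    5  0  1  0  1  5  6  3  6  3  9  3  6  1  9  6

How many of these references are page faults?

5: fault, frames {5}
0: fault, frames {5,0}
1: fault, frames {5,0,1}
0: hit
1: hit
5: hit
6: fault, evict 0, frames {1,5,6}
3: fault, evict 1, frames {5,6,3}
6: hit
3: hit
9: fault, evict 5, frames {6,3,9}
3: hit
6: hit
1: fault, evict 9, frames {3,6,1}
9: fault, evict 3, frames {6,1,9}
6: hit
Page faults: 8.

8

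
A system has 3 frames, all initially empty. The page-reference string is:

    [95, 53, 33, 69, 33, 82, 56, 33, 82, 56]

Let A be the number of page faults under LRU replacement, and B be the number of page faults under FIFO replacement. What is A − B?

Under LRU: F F F F . F F . . . → 6 faults.
Under FIFO: F F F F . F F F . . → 7 faults.
A − B = 6 − 7 = -1.

-1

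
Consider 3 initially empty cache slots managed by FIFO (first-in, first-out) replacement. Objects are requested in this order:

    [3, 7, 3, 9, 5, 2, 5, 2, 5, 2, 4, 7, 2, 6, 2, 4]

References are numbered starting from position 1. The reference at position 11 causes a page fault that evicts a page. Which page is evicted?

9

pos 1: 3 -> fault, frames (3)
pos 2: 7 -> fault, frames (3 7)
pos 3: 3 -> hit
pos 4: 9 -> fault, frames (3 7 9)
pos 5: 5 -> fault, evict 3, frames (7 9 5)
pos 6: 2 -> fault, evict 7, frames (9 5 2)
pos 7: 5 -> hit
pos 8: 2 -> hit
pos 9: 5 -> hit
pos 10: 2 -> hit
pos 11: 4 -> fault, evict 9, frames (5 2 4)
At position 11, page 9 is evicted.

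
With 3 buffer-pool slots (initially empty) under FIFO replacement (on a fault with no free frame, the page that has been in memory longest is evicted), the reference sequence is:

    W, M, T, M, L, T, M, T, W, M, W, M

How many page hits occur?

6

W → fault, frames {W}
M → fault, frames {W,M}
T → fault, frames {W,M,T}
M → hit
L → fault, evict W, frames {M,T,L}
T → hit
M → hit
T → hit
W → fault, evict M, frames {T,L,W}
M → fault, evict T, frames {L,W,M}
W → hit
M → hit
Hits: 6.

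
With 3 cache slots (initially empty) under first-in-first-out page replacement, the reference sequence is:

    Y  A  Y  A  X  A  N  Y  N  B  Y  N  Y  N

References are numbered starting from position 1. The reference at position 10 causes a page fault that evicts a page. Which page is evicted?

X

pos 1: Y: miss, frames {Y}
pos 2: A: miss, frames {Y,A}
pos 3: Y: hit
pos 4: A: hit
pos 5: X: miss, frames {Y,A,X}
pos 6: A: hit
pos 7: N: miss, evict Y, frames {A,X,N}
pos 8: Y: miss, evict A, frames {X,N,Y}
pos 9: N: hit
pos 10: B: miss, evict X, frames {N,Y,B}
At position 10, page X is evicted.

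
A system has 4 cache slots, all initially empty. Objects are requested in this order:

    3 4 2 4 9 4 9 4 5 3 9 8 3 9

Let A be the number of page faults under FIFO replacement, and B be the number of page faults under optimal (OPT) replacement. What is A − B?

Under FIFO: F F F . F . . . F F . F . . → 7 faults.
Under OPT: F F F . F . . . F . . F . . → 6 faults.
A − B = 7 − 6 = 1.

1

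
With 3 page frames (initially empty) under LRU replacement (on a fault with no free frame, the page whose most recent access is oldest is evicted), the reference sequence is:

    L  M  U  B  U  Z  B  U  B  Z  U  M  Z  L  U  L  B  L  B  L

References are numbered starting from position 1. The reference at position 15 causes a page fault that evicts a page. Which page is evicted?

M

pos 1: L -> miss, frames (L)
pos 2: M -> miss, frames (L M)
pos 3: U -> miss, frames (L M U)
pos 4: B -> miss, evict L, frames (M U B)
pos 5: U -> hit
pos 6: Z -> miss, evict M, frames (B U Z)
pos 7: B -> hit
pos 8: U -> hit
pos 9: B -> hit
pos 10: Z -> hit
pos 11: U -> hit
pos 12: M -> miss, evict B, frames (Z U M)
pos 13: Z -> hit
pos 14: L -> miss, evict U, frames (M Z L)
pos 15: U -> miss, evict M, frames (Z L U)
At position 15, page M is evicted.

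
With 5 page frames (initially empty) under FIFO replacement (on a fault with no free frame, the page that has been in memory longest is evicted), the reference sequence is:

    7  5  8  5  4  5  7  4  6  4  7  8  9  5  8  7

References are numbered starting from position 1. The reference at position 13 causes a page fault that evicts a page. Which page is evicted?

7

pos 1: 7 -> miss, frames (7)
pos 2: 5 -> miss, frames (7 5)
pos 3: 8 -> miss, frames (7 5 8)
pos 4: 5 -> hit
pos 5: 4 -> miss, frames (7 5 8 4)
pos 6: 5 -> hit
pos 7: 7 -> hit
pos 8: 4 -> hit
pos 9: 6 -> miss, frames (7 5 8 4 6)
pos 10: 4 -> hit
pos 11: 7 -> hit
pos 12: 8 -> hit
pos 13: 9 -> miss, evict 7, frames (5 8 4 6 9)
At position 13, page 7 is evicted.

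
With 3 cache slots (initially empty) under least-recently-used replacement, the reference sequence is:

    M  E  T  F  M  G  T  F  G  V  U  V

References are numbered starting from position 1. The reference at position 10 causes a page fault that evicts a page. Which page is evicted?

pos 1: M: fault, frames (M)
pos 2: E: fault, frames (M E)
pos 3: T: fault, frames (M E T)
pos 4: F: fault, evict M, frames (E T F)
pos 5: M: fault, evict E, frames (T F M)
pos 6: G: fault, evict T, frames (F M G)
pos 7: T: fault, evict F, frames (M G T)
pos 8: F: fault, evict M, frames (G T F)
pos 9: G: hit
pos 10: V: fault, evict T, frames (F G V)
At position 10, page T is evicted.

T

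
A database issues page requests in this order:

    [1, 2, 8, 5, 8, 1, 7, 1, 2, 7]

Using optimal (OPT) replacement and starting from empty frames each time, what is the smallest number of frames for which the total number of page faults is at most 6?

f=1: 10 faults
f=2: 7 faults
f=3: 6 faults
f=4: 5 faults
f=5: 5 faults
Smallest f with faults ≤ 6 is 3.

3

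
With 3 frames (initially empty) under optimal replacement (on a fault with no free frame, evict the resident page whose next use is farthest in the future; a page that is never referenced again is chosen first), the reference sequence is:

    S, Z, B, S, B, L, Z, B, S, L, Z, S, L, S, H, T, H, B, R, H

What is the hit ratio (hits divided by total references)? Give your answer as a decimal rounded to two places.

S -> fault, frames {S}
Z -> fault, frames {S,Z}
B -> fault, frames {S,Z,B}
S -> hit
B -> hit
L -> fault, evict S, frames {Z,B,L}
Z -> hit
B -> hit
S -> fault, evict B, frames {Z,L,S}
L -> hit
Z -> hit
S -> hit
L -> hit
S -> hit
H -> fault, evict S, frames {Z,L,H}
T -> fault, evict L, frames {Z,H,T}
H -> hit
B -> fault, evict T, frames {Z,H,B}
R -> fault, evict B, frames {Z,H,R}
H -> hit
Hits: 11 of 20 references → 11/20 = 0.5500.

0.55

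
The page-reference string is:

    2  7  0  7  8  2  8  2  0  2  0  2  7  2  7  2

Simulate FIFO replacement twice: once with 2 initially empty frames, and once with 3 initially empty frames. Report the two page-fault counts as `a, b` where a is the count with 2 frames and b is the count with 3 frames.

2 frames: F F F . F F . . F . . . F F . . → 8 faults.
3 frames: F F F . F F . . . . . . F . . . → 6 faults.
6 < 8: adding a frame reduced faults, as is typical.

8, 6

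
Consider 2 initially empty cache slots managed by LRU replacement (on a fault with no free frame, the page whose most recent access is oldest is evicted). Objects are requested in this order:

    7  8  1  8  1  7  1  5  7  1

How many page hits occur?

7 → fault, frames (7)
8 → fault, frames (7 8)
1 → fault, evict 7, frames (8 1)
8 → hit
1 → hit
7 → fault, evict 8, frames (1 7)
1 → hit
5 → fault, evict 7, frames (1 5)
7 → fault, evict 1, frames (5 7)
1 → fault, evict 5, frames (7 1)
Hits: 3.

3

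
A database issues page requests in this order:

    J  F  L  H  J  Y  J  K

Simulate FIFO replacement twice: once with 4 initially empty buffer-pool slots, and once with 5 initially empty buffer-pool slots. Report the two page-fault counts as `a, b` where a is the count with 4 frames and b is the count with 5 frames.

4 frames: F F F F . F F F → 7 faults.
5 frames: F F F F . F . F → 6 faults.
6 < 7: adding a frame reduced faults, as is typical.

7, 6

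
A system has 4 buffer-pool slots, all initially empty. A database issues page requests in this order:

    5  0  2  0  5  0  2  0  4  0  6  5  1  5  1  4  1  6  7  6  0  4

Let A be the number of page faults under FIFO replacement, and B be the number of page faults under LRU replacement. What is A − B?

Under FIFO: F F F . . . . . F . F F F . . . . . F . F F → 10 faults.
Under LRU: F F F . . . . . F . F F F . . F . . F . F F → 11 faults.
A − B = 10 − 11 = -1.

-1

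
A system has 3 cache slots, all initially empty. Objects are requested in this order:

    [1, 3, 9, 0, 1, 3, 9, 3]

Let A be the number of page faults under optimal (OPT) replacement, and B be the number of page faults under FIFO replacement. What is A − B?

Under OPT: F F F F . . F . → 5 faults.
Under FIFO: F F F F F F F . → 7 faults.
A − B = 5 − 7 = -2.

-2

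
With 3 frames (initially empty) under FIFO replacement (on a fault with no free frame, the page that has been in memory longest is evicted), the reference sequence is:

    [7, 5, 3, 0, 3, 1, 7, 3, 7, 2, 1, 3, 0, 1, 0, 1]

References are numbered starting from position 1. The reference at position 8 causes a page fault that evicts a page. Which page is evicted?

0

pos 1: 7 → fault, frames (7)
pos 2: 5 → fault, frames (7 5)
pos 3: 3 → fault, frames (7 5 3)
pos 4: 0 → fault, evict 7, frames (5 3 0)
pos 5: 3 → hit
pos 6: 1 → fault, evict 5, frames (3 0 1)
pos 7: 7 → fault, evict 3, frames (0 1 7)
pos 8: 3 → fault, evict 0, frames (1 7 3)
At position 8, page 0 is evicted.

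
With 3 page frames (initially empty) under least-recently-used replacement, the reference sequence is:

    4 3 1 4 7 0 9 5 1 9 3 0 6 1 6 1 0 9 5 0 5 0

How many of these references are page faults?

14

4 → fault, frames [4]
3 → fault, frames [4, 3]
1 → fault, frames [4, 3, 1]
4 → hit
7 → fault, evict 3, frames [1, 4, 7]
0 → fault, evict 1, frames [4, 7, 0]
9 → fault, evict 4, frames [7, 0, 9]
5 → fault, evict 7, frames [0, 9, 5]
1 → fault, evict 0, frames [9, 5, 1]
9 → hit
3 → fault, evict 5, frames [1, 9, 3]
0 → fault, evict 1, frames [9, 3, 0]
6 → fault, evict 9, frames [3, 0, 6]
1 → fault, evict 3, frames [0, 6, 1]
6 → hit
1 → hit
0 → hit
9 → fault, evict 6, frames [1, 0, 9]
5 → fault, evict 1, frames [0, 9, 5]
0 → hit
5 → hit
0 → hit
Page faults: 14.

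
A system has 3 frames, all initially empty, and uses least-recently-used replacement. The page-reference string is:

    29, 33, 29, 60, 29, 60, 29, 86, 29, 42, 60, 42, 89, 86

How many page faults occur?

29: fault, frames [29]
33: fault, frames [29, 33]
29: hit
60: fault, frames [33, 29, 60]
29: hit
60: hit
29: hit
86: fault, evict 33, frames [60, 29, 86]
29: hit
42: fault, evict 60, frames [86, 29, 42]
60: fault, evict 86, frames [29, 42, 60]
42: hit
89: fault, evict 29, frames [60, 42, 89]
86: fault, evict 60, frames [42, 89, 86]
Page faults: 8.

8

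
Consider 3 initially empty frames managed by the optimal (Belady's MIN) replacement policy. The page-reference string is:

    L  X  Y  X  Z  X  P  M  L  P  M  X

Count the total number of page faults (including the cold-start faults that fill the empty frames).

L → fault, frames (L)
X → fault, frames (L X)
Y → fault, frames (L X Y)
X → hit
Z → fault, evict Y, frames (L X Z)
X → hit
P → fault, evict Z, frames (L X P)
M → fault, evict X, frames (L P M)
L → hit
P → hit
M → hit
X → fault, evict M, frames (L P X)
Page faults: 7.

7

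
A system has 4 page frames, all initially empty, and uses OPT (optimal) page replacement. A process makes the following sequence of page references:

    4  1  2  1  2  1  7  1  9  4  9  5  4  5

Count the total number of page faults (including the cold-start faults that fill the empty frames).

4 -> fault, frames [4]
1 -> fault, frames [4, 1]
2 -> fault, frames [4, 1, 2]
1 -> hit
2 -> hit
1 -> hit
7 -> fault, frames [4, 1, 2, 7]
1 -> hit
9 -> fault, evict 7, frames [4, 1, 2, 9]
4 -> hit
9 -> hit
5 -> fault, evict 9, frames [4, 1, 2, 5]
4 -> hit
5 -> hit
Page faults: 6.

6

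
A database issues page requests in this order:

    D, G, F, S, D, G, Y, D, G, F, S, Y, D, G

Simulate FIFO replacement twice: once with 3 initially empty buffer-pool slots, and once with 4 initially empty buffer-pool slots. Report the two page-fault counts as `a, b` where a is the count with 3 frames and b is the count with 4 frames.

3 frames: F F F F F F F . . F F . F F → 11 faults.
4 frames: F F F F . . F F F F F F F F → 12 faults.
12 > 11: adding a frame increased faults — Belady's anomaly.

11, 12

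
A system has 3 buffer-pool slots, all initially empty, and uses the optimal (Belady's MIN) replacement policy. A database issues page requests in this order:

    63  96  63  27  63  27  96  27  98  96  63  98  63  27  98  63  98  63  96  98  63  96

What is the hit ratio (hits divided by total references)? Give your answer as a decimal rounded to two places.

63 → miss, frames [63]
96 → miss, frames [63, 96]
63 → hit
27 → miss, frames [63, 96, 27]
63 → hit
27 → hit
96 → hit
27 → hit
98 → miss, evict 27, frames [63, 96, 98]
96 → hit
63 → hit
98 → hit
63 → hit
27 → miss, evict 96, frames [63, 98, 27]
98 → hit
63 → hit
98 → hit
63 → hit
96 → miss, evict 27, frames [63, 98, 96]
98 → hit
63 → hit
96 → hit
Hits: 16 of 22 references → 16/22 = 0.7273.

0.73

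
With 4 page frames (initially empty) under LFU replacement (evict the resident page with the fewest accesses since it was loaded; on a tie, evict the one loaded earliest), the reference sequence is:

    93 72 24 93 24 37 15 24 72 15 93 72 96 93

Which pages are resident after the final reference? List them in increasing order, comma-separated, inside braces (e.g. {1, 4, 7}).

93 → fault, frames [93]
72 → fault, frames [93, 72]
24 → fault, frames [93, 72, 24]
93 → hit
24 → hit
37 → fault, frames [93, 72, 24, 37]
15 → fault, evict 72, frames [93, 24, 37, 15]
24 → hit
72 → fault, evict 37, frames [93, 24, 15, 72]
15 → hit
93 → hit
72 → hit
96 → fault, evict 15, frames [93, 24, 72, 96]
93 → hit

{24, 72, 93, 96}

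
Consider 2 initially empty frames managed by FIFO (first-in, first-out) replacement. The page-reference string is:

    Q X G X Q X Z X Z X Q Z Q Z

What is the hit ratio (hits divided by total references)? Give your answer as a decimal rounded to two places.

Q -> fault, frames (Q)
X -> fault, frames (Q X)
G -> fault, evict Q, frames (X G)
X -> hit
Q -> fault, evict X, frames (G Q)
X -> fault, evict G, frames (Q X)
Z -> fault, evict Q, frames (X Z)
X -> hit
Z -> hit
X -> hit
Q -> fault, evict X, frames (Z Q)
Z -> hit
Q -> hit
Z -> hit
Hits: 7 of 14 references → 7/14 = 0.5000.

0.50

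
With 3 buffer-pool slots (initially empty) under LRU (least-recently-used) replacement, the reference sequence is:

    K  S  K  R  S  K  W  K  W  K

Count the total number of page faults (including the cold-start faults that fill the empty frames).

K → miss, frames {K}
S → miss, frames {K,S}
K → hit
R → miss, frames {S,K,R}
S → hit
K → hit
W → miss, evict R, frames {S,K,W}
K → hit
W → hit
K → hit
Page faults: 4.

4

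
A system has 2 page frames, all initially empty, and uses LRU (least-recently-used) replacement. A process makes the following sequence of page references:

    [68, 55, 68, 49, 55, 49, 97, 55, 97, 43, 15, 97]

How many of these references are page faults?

68 -> miss, frames (68)
55 -> miss, frames (68 55)
68 -> hit
49 -> miss, evict 55, frames (68 49)
55 -> miss, evict 68, frames (49 55)
49 -> hit
97 -> miss, evict 55, frames (49 97)
55 -> miss, evict 49, frames (97 55)
97 -> hit
43 -> miss, evict 55, frames (97 43)
15 -> miss, evict 97, frames (43 15)
97 -> miss, evict 43, frames (15 97)
Page faults: 9.

9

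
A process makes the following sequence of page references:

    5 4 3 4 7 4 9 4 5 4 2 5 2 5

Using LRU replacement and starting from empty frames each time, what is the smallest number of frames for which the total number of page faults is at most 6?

f=1: 14 faults
f=2: 8 faults
f=3: 7 faults
f=4: 7 faults
f=5: 6 faults
f=6: 6 faults
Smallest f with faults ≤ 6 is 5.

5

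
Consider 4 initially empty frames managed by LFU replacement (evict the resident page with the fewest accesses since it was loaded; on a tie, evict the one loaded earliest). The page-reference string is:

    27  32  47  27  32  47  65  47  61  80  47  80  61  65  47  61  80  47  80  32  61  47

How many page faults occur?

27 → miss, frames {27}
32 → miss, frames {27,32}
47 → miss, frames {27,32,47}
27 → hit
32 → hit
47 → hit
65 → miss, frames {27,32,47,65}
47 → hit
61 → miss, evict 65, frames {27,32,47,61}
80 → miss, evict 61, frames {27,32,47,80}
47 → hit
80 → hit
61 → miss, evict 27, frames {32,47,80,61}
65 → miss, evict 61, frames {32,47,80,65}
47 → hit
61 → miss, evict 65, frames {32,47,80,61}
80 → hit
47 → hit
80 → hit
32 → hit
61 → hit
47 → hit
Page faults: 9.

9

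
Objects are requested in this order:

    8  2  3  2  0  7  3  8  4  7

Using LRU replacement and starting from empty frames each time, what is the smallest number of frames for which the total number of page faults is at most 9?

f=1: 10 faults
f=2: 9 faults
f=3: 9 faults
f=4: 7 faults
f=5: 6 faults
f=6: 6 faults
Smallest f with faults ≤ 9 is 2.

2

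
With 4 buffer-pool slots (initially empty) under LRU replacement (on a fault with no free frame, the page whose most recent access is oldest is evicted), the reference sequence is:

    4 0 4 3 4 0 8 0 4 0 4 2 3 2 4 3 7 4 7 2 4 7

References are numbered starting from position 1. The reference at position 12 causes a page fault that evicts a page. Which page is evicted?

3

pos 1: 4: miss, frames {4}
pos 2: 0: miss, frames {4,0}
pos 3: 4: hit
pos 4: 3: miss, frames {0,4,3}
pos 5: 4: hit
pos 6: 0: hit
pos 7: 8: miss, frames {3,4,0,8}
pos 8: 0: hit
pos 9: 4: hit
pos 10: 0: hit
pos 11: 4: hit
pos 12: 2: miss, evict 3, frames {8,0,4,2}
At position 12, page 3 is evicted.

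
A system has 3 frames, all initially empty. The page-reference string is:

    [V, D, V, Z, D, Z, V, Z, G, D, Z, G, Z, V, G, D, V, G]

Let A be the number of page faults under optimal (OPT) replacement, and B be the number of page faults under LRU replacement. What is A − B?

-2

Under OPT: F F . F . . . . F . . . . F . . . . → 5 faults.
Under LRU: F F . F . . . . F F . . . F . F . . → 7 faults.
A − B = 5 − 7 = -2.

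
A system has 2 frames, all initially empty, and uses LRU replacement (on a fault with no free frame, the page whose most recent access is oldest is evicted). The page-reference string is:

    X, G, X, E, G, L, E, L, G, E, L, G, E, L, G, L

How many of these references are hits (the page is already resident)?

3

X → fault, frames {X}
G → fault, frames {X,G}
X → hit
E → fault, evict G, frames {X,E}
G → fault, evict X, frames {E,G}
L → fault, evict E, frames {G,L}
E → fault, evict G, frames {L,E}
L → hit
G → fault, evict E, frames {L,G}
E → fault, evict L, frames {G,E}
L → fault, evict G, frames {E,L}
G → fault, evict E, frames {L,G}
E → fault, evict L, frames {G,E}
L → fault, evict G, frames {E,L}
G → fault, evict E, frames {L,G}
L → hit
Hits: 3.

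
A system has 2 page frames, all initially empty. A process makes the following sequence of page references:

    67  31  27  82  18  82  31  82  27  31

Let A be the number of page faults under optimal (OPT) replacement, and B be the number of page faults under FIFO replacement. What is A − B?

Under OPT: F F F F F . F . F . → 7 faults.
Under FIFO: F F F F F . F F F F → 9 faults.
A − B = 7 − 9 = -2.

-2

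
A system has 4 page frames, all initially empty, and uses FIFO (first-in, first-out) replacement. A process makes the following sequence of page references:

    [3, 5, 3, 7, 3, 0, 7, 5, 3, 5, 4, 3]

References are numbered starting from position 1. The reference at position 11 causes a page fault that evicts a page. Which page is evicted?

pos 1: 3: miss, frames [3]
pos 2: 5: miss, frames [3, 5]
pos 3: 3: hit
pos 4: 7: miss, frames [3, 5, 7]
pos 5: 3: hit
pos 6: 0: miss, frames [3, 5, 7, 0]
pos 7: 7: hit
pos 8: 5: hit
pos 9: 3: hit
pos 10: 5: hit
pos 11: 4: miss, evict 3, frames [5, 7, 0, 4]
At position 11, page 3 is evicted.

3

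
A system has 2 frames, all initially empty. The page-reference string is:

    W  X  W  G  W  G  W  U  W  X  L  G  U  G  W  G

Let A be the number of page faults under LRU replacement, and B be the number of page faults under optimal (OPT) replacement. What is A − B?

1

Under LRU: F F . F . . . F . F F F F . F . → 9 faults.
Under OPT: F F . F . . . F . F F F . . F . → 8 faults.
A − B = 9 − 8 = 1.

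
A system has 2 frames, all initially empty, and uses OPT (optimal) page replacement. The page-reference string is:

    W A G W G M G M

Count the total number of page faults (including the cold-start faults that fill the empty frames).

W -> fault, frames [W]
A -> fault, frames [W, A]
G -> fault, evict A, frames [W, G]
W -> hit
G -> hit
M -> fault, evict W, frames [G, M]
G -> hit
M -> hit
Page faults: 4.

4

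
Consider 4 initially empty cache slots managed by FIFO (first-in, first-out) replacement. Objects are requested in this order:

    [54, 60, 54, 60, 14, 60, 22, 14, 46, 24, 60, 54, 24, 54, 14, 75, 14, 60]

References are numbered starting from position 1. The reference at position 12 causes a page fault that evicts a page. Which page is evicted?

22

pos 1: 54 -> fault, frames (54)
pos 2: 60 -> fault, frames (54 60)
pos 3: 54 -> hit
pos 4: 60 -> hit
pos 5: 14 -> fault, frames (54 60 14)
pos 6: 60 -> hit
pos 7: 22 -> fault, frames (54 60 14 22)
pos 8: 14 -> hit
pos 9: 46 -> fault, evict 54, frames (60 14 22 46)
pos 10: 24 -> fault, evict 60, frames (14 22 46 24)
pos 11: 60 -> fault, evict 14, frames (22 46 24 60)
pos 12: 54 -> fault, evict 22, frames (46 24 60 54)
At position 12, page 22 is evicted.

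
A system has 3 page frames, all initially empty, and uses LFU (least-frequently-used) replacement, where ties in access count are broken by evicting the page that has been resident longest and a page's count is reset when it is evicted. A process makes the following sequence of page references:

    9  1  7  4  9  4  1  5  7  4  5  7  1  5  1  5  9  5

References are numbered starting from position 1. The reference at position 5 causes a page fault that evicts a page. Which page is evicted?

1

pos 1: 9 → miss, frames {9}
pos 2: 1 → miss, frames {9,1}
pos 3: 7 → miss, frames {9,1,7}
pos 4: 4 → miss, evict 9, frames {1,7,4}
pos 5: 9 → miss, evict 1, frames {7,4,9}
At position 5, page 1 is evicted.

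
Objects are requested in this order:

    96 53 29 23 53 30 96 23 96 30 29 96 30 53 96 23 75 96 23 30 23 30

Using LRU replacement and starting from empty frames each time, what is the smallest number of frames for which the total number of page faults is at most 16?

f=1: 22 faults
f=2: 19 faults
f=3: 12 faults
f=4: 11 faults
f=5: 6 faults
f=6: 6 faults
Smallest f with faults ≤ 16 is 3.

3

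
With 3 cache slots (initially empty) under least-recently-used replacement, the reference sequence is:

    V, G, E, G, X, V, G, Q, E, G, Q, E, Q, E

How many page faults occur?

V → fault, frames (V)
G → fault, frames (V G)
E → fault, frames (V G E)
G → hit
X → fault, evict V, frames (E G X)
V → fault, evict E, frames (G X V)
G → hit
Q → fault, evict X, frames (V G Q)
E → fault, evict V, frames (G Q E)
G → hit
Q → hit
E → hit
Q → hit
E → hit
Page faults: 7.

7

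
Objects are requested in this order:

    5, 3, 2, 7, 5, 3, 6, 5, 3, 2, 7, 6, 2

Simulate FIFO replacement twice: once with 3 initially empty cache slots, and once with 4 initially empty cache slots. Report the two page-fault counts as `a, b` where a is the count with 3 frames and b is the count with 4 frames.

3 frames: F F F F F F F . . F F . . → 9 faults.
4 frames: F F F F . . F F F F F F . → 10 faults.
10 > 9: adding a frame increased faults — Belady's anomaly.

9, 10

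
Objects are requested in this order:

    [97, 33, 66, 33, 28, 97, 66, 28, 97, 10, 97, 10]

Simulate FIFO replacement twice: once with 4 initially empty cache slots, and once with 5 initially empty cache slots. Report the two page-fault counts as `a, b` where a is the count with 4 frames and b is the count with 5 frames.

6, 5

4 frames: F F F . F . . . . F F . → 6 faults.
5 frames: F F F . F . . . . F . . → 5 faults.
5 < 6: adding a frame reduced faults, as is typical.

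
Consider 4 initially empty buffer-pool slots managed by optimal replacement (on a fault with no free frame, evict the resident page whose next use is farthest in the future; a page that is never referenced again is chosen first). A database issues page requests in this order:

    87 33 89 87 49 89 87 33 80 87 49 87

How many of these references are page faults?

5

87 -> fault, frames {87}
33 -> fault, frames {87,33}
89 -> fault, frames {87,33,89}
87 -> hit
49 -> fault, frames {87,33,89,49}
89 -> hit
87 -> hit
33 -> hit
80 -> fault, evict 89, frames {87,33,49,80}
87 -> hit
49 -> hit
87 -> hit
Page faults: 5.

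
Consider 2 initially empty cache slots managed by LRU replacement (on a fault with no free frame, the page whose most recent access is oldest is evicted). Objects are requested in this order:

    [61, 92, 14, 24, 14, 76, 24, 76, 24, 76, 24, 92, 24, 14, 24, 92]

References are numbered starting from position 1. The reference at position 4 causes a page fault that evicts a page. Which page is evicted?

pos 1: 61: fault, frames (61)
pos 2: 92: fault, frames (61 92)
pos 3: 14: fault, evict 61, frames (92 14)
pos 4: 24: fault, evict 92, frames (14 24)
At position 4, page 92 is evicted.

92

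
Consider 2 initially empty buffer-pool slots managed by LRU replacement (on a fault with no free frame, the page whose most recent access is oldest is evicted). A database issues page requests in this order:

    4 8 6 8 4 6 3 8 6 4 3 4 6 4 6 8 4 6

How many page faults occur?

14

4 → miss, frames {4}
8 → miss, frames {4,8}
6 → miss, evict 4, frames {8,6}
8 → hit
4 → miss, evict 6, frames {8,4}
6 → miss, evict 8, frames {4,6}
3 → miss, evict 4, frames {6,3}
8 → miss, evict 6, frames {3,8}
6 → miss, evict 3, frames {8,6}
4 → miss, evict 8, frames {6,4}
3 → miss, evict 6, frames {4,3}
4 → hit
6 → miss, evict 3, frames {4,6}
4 → hit
6 → hit
8 → miss, evict 4, frames {6,8}
4 → miss, evict 6, frames {8,4}
6 → miss, evict 8, frames {4,6}
Page faults: 14.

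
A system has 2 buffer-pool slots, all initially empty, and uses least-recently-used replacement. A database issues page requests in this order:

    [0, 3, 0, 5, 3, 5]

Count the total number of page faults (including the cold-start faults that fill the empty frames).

0: miss, frames (0)
3: miss, frames (0 3)
0: hit
5: miss, evict 3, frames (0 5)
3: miss, evict 0, frames (5 3)
5: hit
Page faults: 4.

4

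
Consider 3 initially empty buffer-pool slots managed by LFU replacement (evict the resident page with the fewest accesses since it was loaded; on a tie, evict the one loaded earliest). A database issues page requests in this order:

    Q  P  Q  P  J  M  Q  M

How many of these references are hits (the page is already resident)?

Q -> fault, frames (Q)
P -> fault, frames (Q P)
Q -> hit
P -> hit
J -> fault, frames (Q P J)
M -> fault, evict J, frames (Q P M)
Q -> hit
M -> hit
Hits: 4.

4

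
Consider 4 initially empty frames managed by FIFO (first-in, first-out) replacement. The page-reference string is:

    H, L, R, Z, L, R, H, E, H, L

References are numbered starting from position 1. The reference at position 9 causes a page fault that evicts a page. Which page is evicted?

pos 1: H -> fault, frames [H]
pos 2: L -> fault, frames [H, L]
pos 3: R -> fault, frames [H, L, R]
pos 4: Z -> fault, frames [H, L, R, Z]
pos 5: L -> hit
pos 6: R -> hit
pos 7: H -> hit
pos 8: E -> fault, evict H, frames [L, R, Z, E]
pos 9: H -> fault, evict L, frames [R, Z, E, H]
At position 9, page L is evicted.

L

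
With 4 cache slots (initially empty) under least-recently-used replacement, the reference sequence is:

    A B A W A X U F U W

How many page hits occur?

A -> fault, frames [A]
B -> fault, frames [A, B]
A -> hit
W -> fault, frames [B, A, W]
A -> hit
X -> fault, frames [B, W, A, X]
U -> fault, evict B, frames [W, A, X, U]
F -> fault, evict W, frames [A, X, U, F]
U -> hit
W -> fault, evict A, frames [X, F, U, W]
Hits: 3.

3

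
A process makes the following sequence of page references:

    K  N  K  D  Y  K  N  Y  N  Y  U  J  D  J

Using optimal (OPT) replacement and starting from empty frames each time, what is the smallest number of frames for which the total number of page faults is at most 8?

f=1: 14 faults
f=2: 8 faults
f=3: 7 faults
f=4: 6 faults
f=5: 6 faults
f=6: 6 faults
Smallest f with faults ≤ 8 is 2.

2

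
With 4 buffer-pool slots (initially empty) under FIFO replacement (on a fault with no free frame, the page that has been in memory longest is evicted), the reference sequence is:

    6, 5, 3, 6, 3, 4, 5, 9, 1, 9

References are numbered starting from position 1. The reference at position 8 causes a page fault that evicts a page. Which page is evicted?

6

pos 1: 6 → fault, frames (6)
pos 2: 5 → fault, frames (6 5)
pos 3: 3 → fault, frames (6 5 3)
pos 4: 6 → hit
pos 5: 3 → hit
pos 6: 4 → fault, frames (6 5 3 4)
pos 7: 5 → hit
pos 8: 9 → fault, evict 6, frames (5 3 4 9)
At position 8, page 6 is evicted.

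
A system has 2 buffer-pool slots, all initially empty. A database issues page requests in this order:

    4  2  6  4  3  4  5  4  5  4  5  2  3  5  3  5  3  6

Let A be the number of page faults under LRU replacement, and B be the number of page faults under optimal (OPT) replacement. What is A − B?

Under LRU: F F F F F . F . . . . F F F . . . F → 10 faults.
Under OPT: F F F . F . F . . . . F F . . . . F → 8 faults.
A − B = 10 − 8 = 2.

2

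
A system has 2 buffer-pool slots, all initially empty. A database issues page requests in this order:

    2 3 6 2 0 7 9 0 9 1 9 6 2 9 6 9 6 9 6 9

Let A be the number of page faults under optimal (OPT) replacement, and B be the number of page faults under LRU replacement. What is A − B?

Under OPT: F F F . F F F . . F . F F . F . . . . . → 10 faults.
Under LRU: F F F F F F F F . F . F F F F . . . . . → 13 faults.
A − B = 10 − 13 = -3.

-3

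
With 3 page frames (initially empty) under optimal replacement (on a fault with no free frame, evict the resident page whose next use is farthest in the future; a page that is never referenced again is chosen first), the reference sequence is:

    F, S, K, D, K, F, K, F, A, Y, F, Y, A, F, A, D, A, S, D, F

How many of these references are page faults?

F -> miss, frames [F]
S -> miss, frames [F, S]
K -> miss, frames [F, S, K]
D -> miss, evict S, frames [F, K, D]
K -> hit
F -> hit
K -> hit
F -> hit
A -> miss, evict K, frames [F, D, A]
Y -> miss, evict D, frames [F, A, Y]
F -> hit
Y -> hit
A -> hit
F -> hit
A -> hit
D -> miss, evict Y, frames [F, A, D]
A -> hit
S -> miss, evict A, frames [F, D, S]
D -> hit
F -> hit
Page faults: 8.

8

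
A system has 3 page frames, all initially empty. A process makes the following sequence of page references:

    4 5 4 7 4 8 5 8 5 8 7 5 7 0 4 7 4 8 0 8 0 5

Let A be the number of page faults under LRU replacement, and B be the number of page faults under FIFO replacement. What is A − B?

Under LRU: F F . F . F F . . . F . . F F . . F F . . F → 11 faults.
Under FIFO: F F . F . F . . . . . . . F F F . F F . . F → 10 faults.
A − B = 11 − 10 = 1.

1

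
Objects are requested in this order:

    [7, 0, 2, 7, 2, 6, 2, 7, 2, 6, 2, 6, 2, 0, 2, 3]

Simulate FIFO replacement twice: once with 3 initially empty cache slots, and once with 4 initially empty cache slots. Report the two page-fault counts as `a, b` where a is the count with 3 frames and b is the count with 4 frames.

8, 5

3 frames: F F F . . F . F . . . . . F F F → 8 faults.
4 frames: F F F . . F . . . . . . . . . F → 5 faults.
5 < 8: adding a frame reduced faults, as is typical.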